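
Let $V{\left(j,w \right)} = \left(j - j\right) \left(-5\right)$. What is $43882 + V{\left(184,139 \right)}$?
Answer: $43882$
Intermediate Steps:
$V{\left(j,w \right)} = 0$ ($V{\left(j,w \right)} = 0 \left(-5\right) = 0$)
$43882 + V{\left(184,139 \right)} = 43882 + 0 = 43882$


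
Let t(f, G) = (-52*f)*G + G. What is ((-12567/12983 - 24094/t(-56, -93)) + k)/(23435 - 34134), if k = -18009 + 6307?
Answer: 41161501223995/37630646341353 ≈ 1.0938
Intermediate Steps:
t(f, G) = G - 52*G*f (t(f, G) = -52*G*f + G = G - 52*G*f)
k = -11702
((-12567/12983 - 24094/t(-56, -93)) + k)/(23435 - 34134) = ((-12567/12983 - 24094*(-1/(93*(1 - 52*(-56))))) - 11702)/(23435 - 34134) = ((-12567*1/12983 - 24094*(-1/(93*(1 + 2912)))) - 11702)/(-10699) = ((-12567/12983 - 24094/((-93*2913))) - 11702)*(-1/10699) = ((-12567/12983 - 24094/(-270909)) - 11702)*(-1/10699) = ((-12567/12983 - 24094*(-1/270909)) - 11702)*(-1/10699) = ((-12567/12983 + 24094/270909) - 11702)*(-1/10699) = (-3091701001/3517211547 - 11702)*(-1/10699) = -41161501223995/3517211547*(-1/10699) = 41161501223995/37630646341353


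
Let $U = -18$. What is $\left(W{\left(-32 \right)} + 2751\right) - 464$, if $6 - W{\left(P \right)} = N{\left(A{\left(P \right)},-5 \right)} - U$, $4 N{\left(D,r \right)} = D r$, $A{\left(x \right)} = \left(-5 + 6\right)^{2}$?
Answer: $\frac{9105}{4} \approx 2276.3$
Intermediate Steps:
$A{\left(x \right)} = 1$ ($A{\left(x \right)} = 1^{2} = 1$)
$N{\left(D,r \right)} = \frac{D r}{4}$
$W{\left(P \right)} = - \frac{43}{4}$ ($W{\left(P \right)} = 6 - \left(\frac{1}{4} \cdot 1 \left(-5\right) - -18\right) = 6 - \left(- \frac{5}{4} + 18\right) = 6 - \frac{67}{4} = - \frac{43}{4}$)
$\left(W{\left(-32 \right)} + 2751\right) - 464 = \left(- \frac{43}{4} + 2751\right) - 464 = \frac{10961}{4} - 464 = \frac{9105}{4}$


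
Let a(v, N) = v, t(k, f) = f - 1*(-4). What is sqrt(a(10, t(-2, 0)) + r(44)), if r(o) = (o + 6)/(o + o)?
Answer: sqrt(5115)/22 ≈ 3.2509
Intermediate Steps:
t(k, f) = 4 + f (t(k, f) = f + 4 = 4 + f)
r(o) = (6 + o)/(2*o) (r(o) = (6 + o)/((2*o)) = (6 + o)*(1/(2*o)) = (6 + o)/(2*o))
sqrt(a(10, t(-2, 0)) + r(44)) = sqrt(10 + (1/2)*(6 + 44)/44) = sqrt(10 + (1/2)*(1/44)*50) = sqrt(10 + 25/44) = sqrt(465/44) = sqrt(5115)/22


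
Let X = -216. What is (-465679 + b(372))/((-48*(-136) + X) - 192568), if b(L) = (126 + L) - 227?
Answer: 29088/11641 ≈ 2.4988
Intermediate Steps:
b(L) = -101 + L
(-465679 + b(372))/((-48*(-136) + X) - 192568) = (-465679 + (-101 + 372))/((-48*(-136) - 216) - 192568) = (-465679 + 271)/((6528 - 216) - 192568) = -465408/(6312 - 192568) = -465408/(-186256) = -465408*(-1/186256) = 29088/11641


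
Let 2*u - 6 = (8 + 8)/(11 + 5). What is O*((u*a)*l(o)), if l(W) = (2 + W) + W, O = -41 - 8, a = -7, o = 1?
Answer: 4802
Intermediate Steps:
O = -49
l(W) = 2 + 2*W
u = 7/2 (u = 3 + ((8 + 8)/(11 + 5))/2 = 3 + (16/16)/2 = 3 + (16*(1/16))/2 = 3 + (½)*1 = 3 + ½ = 7/2 ≈ 3.5000)
O*((u*a)*l(o)) = -49*(7/2)*(-7)*(2 + 2*1) = -(-2401)*(2 + 2)/2 = -(-2401)*4/2 = -49*(-98) = 4802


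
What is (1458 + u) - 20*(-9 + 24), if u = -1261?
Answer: -103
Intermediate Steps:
(1458 + u) - 20*(-9 + 24) = (1458 - 1261) - 20*(-9 + 24) = 197 - 20*15 = 197 - 300 = -103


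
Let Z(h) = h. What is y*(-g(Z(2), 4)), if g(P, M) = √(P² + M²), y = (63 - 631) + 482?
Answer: 172*√5 ≈ 384.60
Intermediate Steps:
y = -86 (y = -568 + 482 = -86)
g(P, M) = √(M² + P²)
y*(-g(Z(2), 4)) = -(-86)*√(4² + 2²) = -(-86)*√(16 + 4) = -(-86)*√20 = -(-86)*2*√5 = -(-172)*√5 = 172*√5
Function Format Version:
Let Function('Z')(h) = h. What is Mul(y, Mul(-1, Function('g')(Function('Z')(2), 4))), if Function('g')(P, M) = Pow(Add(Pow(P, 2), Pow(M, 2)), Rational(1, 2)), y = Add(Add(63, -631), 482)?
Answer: Mul(172, Pow(5, Rational(1, 2))) ≈ 384.60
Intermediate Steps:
y = -86 (y = Add(-568, 482) = -86)
Function('g')(P, M) = Pow(Add(Pow(M, 2), Pow(P, 2)), Rational(1, 2))
Mul(y, Mul(-1, Function('g')(Function('Z')(2), 4))) = Mul(-86, Mul(-1, Pow(Add(Pow(4, 2), Pow(2, 2)), Rational(1, 2)))) = Mul(-86, Mul(-1, Pow(Add(16, 4), Rational(1, 2)))) = Mul(-86, Mul(-1, Pow(20, Rational(1, 2)))) = Mul(-86, Mul(-1, Mul(2, Pow(5, Rational(1, 2))))) = Mul(-86, Mul(-2, Pow(5, Rational(1, 2)))) = Mul(172, Pow(5, Rational(1, 2)))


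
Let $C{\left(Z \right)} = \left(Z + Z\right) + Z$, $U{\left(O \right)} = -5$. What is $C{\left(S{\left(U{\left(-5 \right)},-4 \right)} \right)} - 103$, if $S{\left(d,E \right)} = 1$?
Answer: $-100$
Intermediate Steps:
$C{\left(Z \right)} = 3 Z$ ($C{\left(Z \right)} = 2 Z + Z = 3 Z$)
$C{\left(S{\left(U{\left(-5 \right)},-4 \right)} \right)} - 103 = 3 \cdot 1 - 103 = 3 - 103 = -100$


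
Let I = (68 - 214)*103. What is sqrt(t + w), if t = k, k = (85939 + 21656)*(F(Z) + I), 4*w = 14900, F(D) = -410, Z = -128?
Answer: I*sqrt(1662123835) ≈ 40769.0*I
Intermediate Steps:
I = -15038 (I = -146*103 = -15038)
w = 3725 (w = (1/4)*14900 = 3725)
k = -1662127560 (k = (85939 + 21656)*(-410 - 15038) = 107595*(-15448) = -1662127560)
t = -1662127560
sqrt(t + w) = sqrt(-1662127560 + 3725) = sqrt(-1662123835) = I*sqrt(1662123835)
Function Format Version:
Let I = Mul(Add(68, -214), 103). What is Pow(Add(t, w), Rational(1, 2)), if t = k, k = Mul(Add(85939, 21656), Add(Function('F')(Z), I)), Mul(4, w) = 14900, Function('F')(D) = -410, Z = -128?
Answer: Mul(I, Pow(1662123835, Rational(1, 2))) ≈ Mul(40769., I)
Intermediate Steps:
I = -15038 (I = Mul(-146, 103) = -15038)
w = 3725 (w = Mul(Rational(1, 4), 14900) = 3725)
k = -1662127560 (k = Mul(Add(85939, 21656), Add(-410, -15038)) = Mul(107595, -15448) = -1662127560)
t = -1662127560
Pow(Add(t, w), Rational(1, 2)) = Pow(Add(-1662127560, 3725), Rational(1, 2)) = Pow(-1662123835, Rational(1, 2)) = Mul(I, Pow(1662123835, Rational(1, 2)))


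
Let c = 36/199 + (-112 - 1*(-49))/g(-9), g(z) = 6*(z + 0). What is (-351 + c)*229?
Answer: -95604065/1194 ≈ -80070.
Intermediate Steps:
g(z) = 6*z
c = 1609/1194 (c = 36/199 + (-112 - 1*(-49))/((6*(-9))) = 36*(1/199) + (-112 + 49)/(-54) = 36/199 - 63*(-1/54) = 36/199 + 7/6 = 1609/1194 ≈ 1.3476)
(-351 + c)*229 = (-351 + 1609/1194)*229 = -417485/1194*229 = -95604065/1194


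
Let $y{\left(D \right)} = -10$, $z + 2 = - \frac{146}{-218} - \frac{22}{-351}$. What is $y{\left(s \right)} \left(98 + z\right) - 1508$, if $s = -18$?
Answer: $- \frac{94703422}{38259} \approx -2475.3$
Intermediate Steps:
$z = - \frac{48497}{38259}$ ($z = -2 - \left(- \frac{73}{109} - \frac{22}{351}\right) = -2 - - \frac{28021}{38259} = -2 + \left(\frac{73}{109} + \frac{22}{351}\right) = -2 + \frac{28021}{38259} = - \frac{48497}{38259} \approx -1.2676$)
$y{\left(s \right)} \left(98 + z\right) - 1508 = - 10 \left(98 - \frac{48497}{38259}\right) - 1508 = \left(-10\right) \frac{3700885}{38259} - 1508 = - \frac{37008850}{38259} - 1508 = - \frac{94703422}{38259}$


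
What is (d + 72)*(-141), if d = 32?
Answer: -14664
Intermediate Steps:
(d + 72)*(-141) = (32 + 72)*(-141) = 104*(-141) = -14664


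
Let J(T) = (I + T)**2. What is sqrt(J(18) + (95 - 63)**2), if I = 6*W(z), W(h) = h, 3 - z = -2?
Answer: 16*sqrt(13) ≈ 57.689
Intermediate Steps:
z = 5 (z = 3 - 1*(-2) = 3 + 2 = 5)
I = 30 (I = 6*5 = 30)
J(T) = (30 + T)**2
sqrt(J(18) + (95 - 63)**2) = sqrt((30 + 18)**2 + (95 - 63)**2) = sqrt(48**2 + 32**2) = sqrt(2304 + 1024) = sqrt(3328) = 16*sqrt(13)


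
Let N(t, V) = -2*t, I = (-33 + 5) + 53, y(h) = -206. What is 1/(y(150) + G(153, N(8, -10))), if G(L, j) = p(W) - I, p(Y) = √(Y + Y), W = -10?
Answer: -231/53381 - 2*I*√5/53381 ≈ -0.0043274 - 8.3778e-5*I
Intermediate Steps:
p(Y) = √2*√Y (p(Y) = √(2*Y) = √2*√Y)
I = 25 (I = -28 + 53 = 25)
G(L, j) = -25 + 2*I*√5 (G(L, j) = √2*√(-10) - 1*25 = √2*(I*√10) - 25 = 2*I*√5 - 25 = -25 + 2*I*√5)
1/(y(150) + G(153, N(8, -10))) = 1/(-206 + (-25 + 2*I*√5)) = 1/(-231 + 2*I*√5)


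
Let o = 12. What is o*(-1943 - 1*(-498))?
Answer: -17340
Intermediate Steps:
o*(-1943 - 1*(-498)) = 12*(-1943 - 1*(-498)) = 12*(-1943 + 498) = 12*(-1445) = -17340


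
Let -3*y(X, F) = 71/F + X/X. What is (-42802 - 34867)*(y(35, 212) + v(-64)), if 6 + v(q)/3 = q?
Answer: 10395451967/636 ≈ 1.6345e+7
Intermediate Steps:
v(q) = -18 + 3*q
y(X, F) = -⅓ - 71/(3*F) (y(X, F) = -(71/F + X/X)/3 = -(71/F + 1)/3 = -(1 + 71/F)/3 = -⅓ - 71/(3*F))
(-42802 - 34867)*(y(35, 212) + v(-64)) = (-42802 - 34867)*((⅓)*(-71 - 1*212)/212 + (-18 + 3*(-64))) = -77669*((⅓)*(1/212)*(-71 - 212) + (-18 - 192)) = -77669*((⅓)*(1/212)*(-283) - 210) = -77669*(-283/636 - 210) = -77669*(-133843/636) = 10395451967/636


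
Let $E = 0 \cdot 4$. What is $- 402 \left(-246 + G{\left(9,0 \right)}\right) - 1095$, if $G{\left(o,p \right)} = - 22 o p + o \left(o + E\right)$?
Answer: $65235$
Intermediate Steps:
$E = 0$
$G{\left(o,p \right)} = o^{2} - 22 o p$ ($G{\left(o,p \right)} = - 22 o p + o \left(o + 0\right) = - 22 o p + o o = - 22 o p + o^{2} = o^{2} - 22 o p$)
$- 402 \left(-246 + G{\left(9,0 \right)}\right) - 1095 = - 402 \left(-246 + 9 \left(9 - 0\right)\right) - 1095 = - 402 \left(-246 + 9 \left(9 + 0\right)\right) - 1095 = - 402 \left(-246 + 9 \cdot 9\right) - 1095 = - 402 \left(-246 + 81\right) - 1095 = \left(-402\right) \left(-165\right) - 1095 = 66330 - 1095 = 65235$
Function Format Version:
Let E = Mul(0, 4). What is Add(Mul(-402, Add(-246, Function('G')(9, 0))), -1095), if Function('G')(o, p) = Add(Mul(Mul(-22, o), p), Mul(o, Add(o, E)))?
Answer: 65235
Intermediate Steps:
E = 0
Function('G')(o, p) = Add(Pow(o, 2), Mul(-22, o, p)) (Function('G')(o, p) = Add(Mul(Mul(-22, o), p), Mul(o, Add(o, 0))) = Add(Mul(-22, o, p), Mul(o, o)) = Add(Mul(-22, o, p), Pow(o, 2)) = Add(Pow(o, 2), Mul(-22, o, p)))
Add(Mul(-402, Add(-246, Function('G')(9, 0))), -1095) = Add(Mul(-402, Add(-246, Mul(9, Add(9, Mul(-22, 0))))), -1095) = Add(Mul(-402, Add(-246, Mul(9, Add(9, 0)))), -1095) = Add(Mul(-402, Add(-246, Mul(9, 9))), -1095) = Add(Mul(-402, Add(-246, 81)), -1095) = Add(Mul(-402, -165), -1095) = Add(66330, -1095) = 65235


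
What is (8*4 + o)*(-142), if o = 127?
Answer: -22578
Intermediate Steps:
(8*4 + o)*(-142) = (8*4 + 127)*(-142) = (32 + 127)*(-142) = 159*(-142) = -22578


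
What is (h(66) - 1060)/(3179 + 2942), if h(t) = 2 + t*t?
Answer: 3298/6121 ≈ 0.53880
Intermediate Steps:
h(t) = 2 + t²
(h(66) - 1060)/(3179 + 2942) = ((2 + 66²) - 1060)/(3179 + 2942) = ((2 + 4356) - 1060)/6121 = (4358 - 1060)*(1/6121) = 3298*(1/6121) = 3298/6121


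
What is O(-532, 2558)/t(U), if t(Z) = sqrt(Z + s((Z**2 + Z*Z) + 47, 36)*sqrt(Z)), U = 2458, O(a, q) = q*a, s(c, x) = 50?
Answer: -680428*sqrt(2)/sqrt(1229 + 25*sqrt(2458)) ≈ -19368.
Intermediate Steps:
O(a, q) = a*q
t(Z) = sqrt(Z + 50*sqrt(Z))
O(-532, 2558)/t(U) = (-532*2558)/(sqrt(2458 + 50*sqrt(2458))) = -1360856/sqrt(2458 + 50*sqrt(2458))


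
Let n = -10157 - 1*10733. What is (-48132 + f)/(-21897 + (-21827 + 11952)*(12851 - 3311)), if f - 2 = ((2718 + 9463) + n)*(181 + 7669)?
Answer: 68413780/94229397 ≈ 0.72603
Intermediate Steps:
n = -20890 (n = -10157 - 10733 = -20890)
f = -68365648 (f = 2 + ((2718 + 9463) - 20890)*(181 + 7669) = 2 + (12181 - 20890)*7850 = 2 - 8709*7850 = 2 - 68365650 = -68365648)
(-48132 + f)/(-21897 + (-21827 + 11952)*(12851 - 3311)) = (-48132 - 68365648)/(-21897 + (-21827 + 11952)*(12851 - 3311)) = -68413780/(-21897 - 9875*9540) = -68413780/(-21897 - 94207500) = -68413780/(-94229397) = -68413780*(-1/94229397) = 68413780/94229397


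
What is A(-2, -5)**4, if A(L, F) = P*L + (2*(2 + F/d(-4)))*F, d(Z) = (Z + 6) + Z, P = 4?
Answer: 7890481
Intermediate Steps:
d(Z) = 6 + 2*Z (d(Z) = (6 + Z) + Z = 6 + 2*Z)
A(L, F) = 4*L + F*(4 - F) (A(L, F) = 4*L + (2*(2 + F/(6 + 2*(-4))))*F = 4*L + (2*(2 + F/(6 - 8)))*F = 4*L + (2*(2 + F/(-2)))*F = 4*L + (2*(2 + F*(-1/2)))*F = 4*L + (2*(2 - F/2))*F = 4*L + (4 - F)*F = 4*L + F*(4 - F))
A(-2, -5)**4 = (-1*(-5)**2 + 4*(-5) + 4*(-2))**4 = (-1*25 - 20 - 8)**4 = (-25 - 20 - 8)**4 = (-53)**4 = 7890481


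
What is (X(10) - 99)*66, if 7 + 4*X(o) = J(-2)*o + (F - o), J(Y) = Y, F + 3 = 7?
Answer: -14157/2 ≈ -7078.5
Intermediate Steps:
F = 4 (F = -3 + 7 = 4)
X(o) = -3/4 - 3*o/4 (X(o) = -7/4 + (-2*o + (4 - o))/4 = -7/4 + (4 - 3*o)/4 = -7/4 + (1 - 3*o/4) = -3/4 - 3*o/4)
(X(10) - 99)*66 = ((-3/4 - 3/4*10) - 99)*66 = ((-3/4 - 15/2) - 99)*66 = (-33/4 - 99)*66 = -429/4*66 = -14157/2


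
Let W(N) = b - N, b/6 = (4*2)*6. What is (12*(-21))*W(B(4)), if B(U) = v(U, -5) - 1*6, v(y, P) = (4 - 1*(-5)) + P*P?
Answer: -65520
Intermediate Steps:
b = 288 (b = 6*((4*2)*6) = 6*(8*6) = 6*48 = 288)
v(y, P) = 9 + P² (v(y, P) = (4 + 5) + P² = 9 + P²)
B(U) = 28 (B(U) = (9 + (-5)²) - 1*6 = (9 + 25) - 6 = 34 - 6 = 28)
W(N) = 288 - N
(12*(-21))*W(B(4)) = (12*(-21))*(288 - 1*28) = -252*(288 - 28) = -252*260 = -65520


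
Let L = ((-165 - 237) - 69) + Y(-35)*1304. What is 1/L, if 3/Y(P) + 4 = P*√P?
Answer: (-35*√35 + 4*I)/(21*(-276*I + 785*√35)) ≈ -0.0021181 - 8.4864e-5*I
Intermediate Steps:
Y(P) = 3/(-4 + P^(3/2)) (Y(P) = 3/(-4 + P*√P) = 3/(-4 + P^(3/2)))
L = -471 + 3912/(-4 - 35*I*√35) (L = ((-165 - 237) - 69) + (3/(-4 + (-35)^(3/2)))*1304 = (-402 - 69) + (3/(-4 - 35*I*√35))*1304 = -471 + 3912/(-4 - 35*I*√35) ≈ -471.36 + 18.886*I)
1/L = 1/(21*(-785*√35 + 276*I)/(-4*I + 35*√35)) = (-4*I + 35*√35)/(21*(-785*√35 + 276*I))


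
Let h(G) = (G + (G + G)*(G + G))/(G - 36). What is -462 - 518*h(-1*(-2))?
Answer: -3192/17 ≈ -187.76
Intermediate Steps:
h(G) = (G + 4*G²)/(-36 + G) (h(G) = (G + (2*G)*(2*G))/(-36 + G) = (G + 4*G²)/(-36 + G))
-462 - 518*h(-1*(-2)) = -462 - 518*(-1*(-2))*(1 + 4*(-1*(-2)))/(-36 - 1*(-2)) = -462 - 1036*(1 + 4*2)/(-36 + 2) = -462 - 1036*(1 + 8)/(-34) = -462 - 1036*(-1)*9/34 = -462 - 518*(-9/17) = -462 + 4662/17 = -3192/17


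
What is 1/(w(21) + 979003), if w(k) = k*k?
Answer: 1/979444 ≈ 1.0210e-6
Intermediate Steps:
w(k) = k²
1/(w(21) + 979003) = 1/(21² + 979003) = 1/(441 + 979003) = 1/979444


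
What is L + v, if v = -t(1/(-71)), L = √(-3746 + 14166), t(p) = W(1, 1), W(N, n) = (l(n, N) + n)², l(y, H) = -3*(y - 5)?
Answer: -169 + 2*√2605 ≈ -66.922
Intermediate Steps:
l(y, H) = 15 - 3*y (l(y, H) = -3*(-5 + y) = 15 - 3*y)
W(N, n) = (15 - 2*n)² (W(N, n) = ((15 - 3*n) + n)² = (15 - 2*n)²)
t(p) = 169 (t(p) = (-15 + 2*1)² = (-15 + 2)² = (-13)² = 169)
L = 2*√2605 (L = √10420 = 2*√2605 ≈ 102.08)
v = -169 (v = -1*169 = -169)
L + v = 2*√2605 - 169 = -169 + 2*√2605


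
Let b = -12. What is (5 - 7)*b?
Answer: 24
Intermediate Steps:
(5 - 7)*b = (5 - 7)*(-12) = -2*(-12) = 24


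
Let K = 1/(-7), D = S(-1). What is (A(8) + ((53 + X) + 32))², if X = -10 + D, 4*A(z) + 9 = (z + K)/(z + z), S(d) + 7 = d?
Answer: 844657969/200704 ≈ 4208.5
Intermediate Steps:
S(d) = -7 + d
D = -8 (D = -7 - 1 = -8)
K = -⅐ ≈ -0.14286
A(z) = -9/4 + (-⅐ + z)/(8*z) (A(z) = -9/4 + ((z - ⅐)/(z + z))/4 = -9/4 + ((-⅐ + z)/((2*z)))/4 = -9/4 + ((-⅐ + z)*(1/(2*z)))/4 = -9/4 + ((-⅐ + z)/(2*z))/4 = -9/4 + (-⅐ + z)/(8*z))
X = -18 (X = -10 - 8 = -18)
(A(8) + ((53 + X) + 32))² = ((1/56)*(-1 - 119*8)/8 + ((53 - 18) + 32))² = ((1/56)*(⅛)*(-1 - 952) + (35 + 32))² = ((1/56)*(⅛)*(-953) + 67)² = (-953/448 + 67)² = (29063/448)² = 844657969/200704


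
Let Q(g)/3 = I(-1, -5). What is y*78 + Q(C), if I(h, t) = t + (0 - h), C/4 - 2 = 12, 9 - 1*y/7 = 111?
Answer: -55704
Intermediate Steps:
y = -714 (y = 63 - 7*111 = 63 - 777 = -714)
C = 56 (C = 8 + 4*12 = 8 + 48 = 56)
I(h, t) = t - h
Q(g) = -12 (Q(g) = 3*(-5 - 1*(-1)) = 3*(-5 + 1) = 3*(-4) = -12)
y*78 + Q(C) = -714*78 - 12 = -55692 - 12 = -55704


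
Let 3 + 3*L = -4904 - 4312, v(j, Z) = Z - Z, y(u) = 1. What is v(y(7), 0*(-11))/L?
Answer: 0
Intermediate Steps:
v(j, Z) = 0
L = -3073 (L = -1 + (-4904 - 4312)/3 = -1 + (1/3)*(-9216) = -1 - 3072 = -3073)
v(y(7), 0*(-11))/L = 0/(-3073) = 0*(-1/3073) = 0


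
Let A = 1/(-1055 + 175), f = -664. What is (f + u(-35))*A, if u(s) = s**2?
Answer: -51/80 ≈ -0.63750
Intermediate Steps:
A = -1/880 (A = 1/(-880) = -1/880 ≈ -0.0011364)
(f + u(-35))*A = (-664 + (-35)**2)*(-1/880) = (-664 + 1225)*(-1/880) = 561*(-1/880) = -51/80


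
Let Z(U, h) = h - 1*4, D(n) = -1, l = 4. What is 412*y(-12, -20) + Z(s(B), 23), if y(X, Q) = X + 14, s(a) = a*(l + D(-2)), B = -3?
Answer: 843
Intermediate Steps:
s(a) = 3*a (s(a) = a*(4 - 1) = a*3 = 3*a)
Z(U, h) = -4 + h (Z(U, h) = h - 4 = -4 + h)
y(X, Q) = 14 + X
412*y(-12, -20) + Z(s(B), 23) = 412*(14 - 12) + (-4 + 23) = 412*2 + 19 = 824 + 19 = 843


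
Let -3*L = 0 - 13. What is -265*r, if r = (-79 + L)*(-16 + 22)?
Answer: 118720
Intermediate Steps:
L = 13/3 (L = -(0 - 13)/3 = -⅓*(-13) = 13/3 ≈ 4.3333)
r = -448 (r = (-79 + 13/3)*(-16 + 22) = -224/3*6 = -448)
-265*r = -265*(-448) = 118720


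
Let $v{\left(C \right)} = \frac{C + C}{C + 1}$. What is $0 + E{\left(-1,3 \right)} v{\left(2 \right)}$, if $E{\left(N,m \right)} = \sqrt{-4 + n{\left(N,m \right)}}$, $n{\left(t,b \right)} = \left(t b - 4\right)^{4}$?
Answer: $\frac{4 \sqrt{2397}}{3} \approx 65.279$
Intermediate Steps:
$n{\left(t,b \right)} = \left(-4 + b t\right)^{4}$ ($n{\left(t,b \right)} = \left(b t - 4\right)^{4} = \left(-4 + b t\right)^{4}$)
$E{\left(N,m \right)} = \sqrt{-4 + \left(-4 + N m\right)^{4}}$ ($E{\left(N,m \right)} = \sqrt{-4 + \left(-4 + m N\right)^{4}} = \sqrt{-4 + \left(-4 + N m\right)^{4}}$)
$v{\left(C \right)} = \frac{2 C}{1 + C}$
$0 + E{\left(-1,3 \right)} v{\left(2 \right)} = 0 + \sqrt{-4 + \left(-4 - 3\right)^{4}} \cdot 2 \cdot 2 \frac{1}{1 + 2} = 0 + \sqrt{-4 + \left(-4 - 3\right)^{4}} \cdot 2 \cdot 2 \cdot \frac{1}{3} = 0 + \sqrt{-4 + \left(-7\right)^{4}} \cdot 2 \cdot 2 \cdot \frac{1}{3} = 0 + \sqrt{-4 + 2401} \cdot \frac{4}{3} = 0 + \sqrt{2397} \cdot \frac{4}{3} = 0 + \frac{4 \sqrt{2397}}{3} = \frac{4 \sqrt{2397}}{3}$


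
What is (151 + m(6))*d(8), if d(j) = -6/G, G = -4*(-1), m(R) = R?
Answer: -471/2 ≈ -235.50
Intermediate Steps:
G = 4
d(j) = -3/2 (d(j) = -6/4 = -6*¼ = -3/2)
(151 + m(6))*d(8) = (151 + 6)*(-3/2) = 157*(-3/2) = -471/2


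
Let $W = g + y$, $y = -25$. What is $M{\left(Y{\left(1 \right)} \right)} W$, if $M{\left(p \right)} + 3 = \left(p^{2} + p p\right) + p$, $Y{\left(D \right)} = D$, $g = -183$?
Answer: $0$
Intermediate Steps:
$M{\left(p \right)} = -3 + p + 2 p^{2}$ ($M{\left(p \right)} = -3 + \left(\left(p^{2} + p p\right) + p\right) = -3 + \left(\left(p^{2} + p^{2}\right) + p\right) = -3 + \left(2 p^{2} + p\right) = -3 + \left(p + 2 p^{2}\right) = -3 + p + 2 p^{2}$)
$W = -208$ ($W = -183 - 25 = -208$)
$M{\left(Y{\left(1 \right)} \right)} W = \left(-3 + 1 + 2 \cdot 1^{2}\right) \left(-208\right) = \left(-3 + 1 + 2 \cdot 1\right) \left(-208\right) = \left(-3 + 1 + 2\right) \left(-208\right) = 0 \left(-208\right) = 0$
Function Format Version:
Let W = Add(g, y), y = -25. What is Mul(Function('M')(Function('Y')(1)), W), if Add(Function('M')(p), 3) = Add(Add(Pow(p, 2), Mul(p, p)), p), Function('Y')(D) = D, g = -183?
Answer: 0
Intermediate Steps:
Function('M')(p) = Add(-3, p, Mul(2, Pow(p, 2))) (Function('M')(p) = Add(-3, Add(Add(Pow(p, 2), Mul(p, p)), p)) = Add(-3, Add(Add(Pow(p, 2), Pow(p, 2)), p)) = Add(-3, Add(Mul(2, Pow(p, 2)), p)) = Add(-3, Add(p, Mul(2, Pow(p, 2)))) = Add(-3, p, Mul(2, Pow(p, 2))))
W = -208 (W = Add(-183, -25) = -208)
Mul(Function('M')(Function('Y')(1)), W) = Mul(Add(-3, 1, Mul(2, Pow(1, 2))), -208) = Mul(Add(-3, 1, Mul(2, 1)), -208) = Mul(Add(-3, 1, 2), -208) = Mul(0, -208) = 0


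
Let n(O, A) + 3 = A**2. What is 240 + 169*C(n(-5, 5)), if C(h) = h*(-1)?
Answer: -3478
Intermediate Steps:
n(O, A) = -3 + A**2
C(h) = -h
240 + 169*C(n(-5, 5)) = 240 + 169*(-(-3 + 5**2)) = 240 + 169*(-(-3 + 25)) = 240 + 169*(-1*22) = 240 + 169*(-22) = 240 - 3718 = -3478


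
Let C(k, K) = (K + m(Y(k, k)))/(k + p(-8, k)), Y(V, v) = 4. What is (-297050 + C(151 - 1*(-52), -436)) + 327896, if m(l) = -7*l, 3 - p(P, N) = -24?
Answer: 3547058/115 ≈ 30844.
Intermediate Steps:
p(P, N) = 27 (p(P, N) = 3 - 1*(-24) = 3 + 24 = 27)
C(k, K) = (-28 + K)/(27 + k) (C(k, K) = (K - 7*4)/(k + 27) = (K - 28)/(27 + k) = (-28 + K)/(27 + k))
(-297050 + C(151 - 1*(-52), -436)) + 327896 = (-297050 + (-28 - 436)/(27 + (151 - 1*(-52)))) + 327896 = (-297050 - 464/(27 + (151 + 52))) + 327896 = (-297050 - 464/(27 + 203)) + 327896 = (-297050 - 464/230) + 327896 = (-297050 + (1/230)*(-464)) + 327896 = (-297050 - 232/115) + 327896 = -34160982/115 + 327896 = 3547058/115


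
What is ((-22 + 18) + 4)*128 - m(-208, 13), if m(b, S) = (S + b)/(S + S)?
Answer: 15/2 ≈ 7.5000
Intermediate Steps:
m(b, S) = (S + b)/(2*S) (m(b, S) = (S + b)/((2*S)) = (S + b)*(1/(2*S)) = (S + b)/(2*S))
((-22 + 18) + 4)*128 - m(-208, 13) = ((-22 + 18) + 4)*128 - (13 - 208)/(2*13) = (-4 + 4)*128 - (-195)/(2*13) = 0*128 - 1*(-15/2) = 0 + 15/2 = 15/2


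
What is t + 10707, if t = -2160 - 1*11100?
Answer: -2553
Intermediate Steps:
t = -13260 (t = -2160 - 11100 = -13260)
t + 10707 = -13260 + 10707 = -2553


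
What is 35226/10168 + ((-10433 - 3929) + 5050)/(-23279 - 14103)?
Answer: 352875687/95025044 ≈ 3.7135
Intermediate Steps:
35226/10168 + ((-10433 - 3929) + 5050)/(-23279 - 14103) = 35226*(1/10168) + (-14362 + 5050)/(-37382) = 17613/5084 - 9312*(-1/37382) = 17613/5084 + 4656/18691 = 352875687/95025044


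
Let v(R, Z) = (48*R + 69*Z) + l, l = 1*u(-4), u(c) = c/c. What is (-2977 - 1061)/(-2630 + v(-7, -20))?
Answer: 4038/4345 ≈ 0.92934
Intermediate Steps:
u(c) = 1
l = 1 (l = 1*1 = 1)
v(R, Z) = 1 + 48*R + 69*Z (v(R, Z) = (48*R + 69*Z) + 1 = 1 + 48*R + 69*Z)
(-2977 - 1061)/(-2630 + v(-7, -20)) = (-2977 - 1061)/(-2630 + (1 + 48*(-7) + 69*(-20))) = -4038/(-2630 + (1 - 336 - 1380)) = -4038/(-2630 - 1715) = -4038/(-4345) = -4038*(-1/4345) = 4038/4345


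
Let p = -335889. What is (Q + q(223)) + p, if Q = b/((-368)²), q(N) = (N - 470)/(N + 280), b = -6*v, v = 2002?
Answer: -5720054438893/17029568 ≈ -3.3589e+5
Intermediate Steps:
b = -12012 (b = -6*2002 = -12012)
q(N) = (-470 + N)/(280 + N)
Q = -3003/33856 (Q = -12012/((-368)²) = -12012/135424 = -12012*1/135424 = -3003/33856 ≈ -0.088699)
(Q + q(223)) + p = (-3003/33856 + (-470 + 223)/(280 + 223)) - 335889 = (-3003/33856 - 247/503) - 335889 = -9872941/17029568 - 335889 = -5720054438893/17029568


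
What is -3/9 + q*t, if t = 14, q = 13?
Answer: 545/3 ≈ 181.67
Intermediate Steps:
-3/9 + q*t = -3/9 + 13*14 = -3*⅑ + 182 = -⅓ + 182 = 545/3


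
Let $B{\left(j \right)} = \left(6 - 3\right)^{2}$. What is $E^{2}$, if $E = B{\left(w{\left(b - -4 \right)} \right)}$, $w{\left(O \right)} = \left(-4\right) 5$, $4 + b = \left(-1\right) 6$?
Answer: $81$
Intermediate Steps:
$b = -10$ ($b = -4 - 6 = -10$)
$w{\left(O \right)} = -20$
$B{\left(j \right)} = 9$ ($B{\left(j \right)} = 3^{2} = 9$)
$E = 9$
$E^{2} = 9^{2} = 81$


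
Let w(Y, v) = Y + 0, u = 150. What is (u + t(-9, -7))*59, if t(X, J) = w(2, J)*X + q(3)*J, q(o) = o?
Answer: 6549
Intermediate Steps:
w(Y, v) = Y
t(X, J) = 2*X + 3*J
(u + t(-9, -7))*59 = (150 + (2*(-9) + 3*(-7)))*59 = (150 + (-18 - 21))*59 = (150 - 39)*59 = 111*59 = 6549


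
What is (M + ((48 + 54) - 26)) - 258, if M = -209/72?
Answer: -13313/72 ≈ -184.90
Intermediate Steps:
M = -209/72 (M = -209*1/72 = -209/72 ≈ -2.9028)
(M + ((48 + 54) - 26)) - 258 = (-209/72 + ((48 + 54) - 26)) - 258 = (-209/72 + (102 - 26)) - 258 = (-209/72 + 76) - 258 = 5263/72 - 258 = -13313/72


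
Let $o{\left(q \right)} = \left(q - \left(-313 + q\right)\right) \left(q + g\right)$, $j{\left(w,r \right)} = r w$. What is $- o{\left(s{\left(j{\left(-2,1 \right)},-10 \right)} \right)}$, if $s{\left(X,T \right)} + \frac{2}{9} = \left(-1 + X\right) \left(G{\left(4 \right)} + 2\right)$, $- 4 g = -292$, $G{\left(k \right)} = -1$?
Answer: $- \frac{196564}{9} \approx -21840.0$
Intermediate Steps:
$g = 73$ ($g = \left(- \frac{1}{4}\right) \left(-292\right) = 73$)
$s{\left(X,T \right)} = - \frac{11}{9} + X$ ($s{\left(X,T \right)} = - \frac{2}{9} + \left(-1 + X\right) \left(-1 + 2\right) = - \frac{2}{9} + \left(-1 + X\right) 1 = - \frac{2}{9} + \left(-1 + X\right) = - \frac{11}{9} + X$)
$o{\left(q \right)} = 22849 + 313 q$ ($o{\left(q \right)} = \left(q - \left(-313 + q\right)\right) \left(q + 73\right) = 313 \left(73 + q\right) = 22849 + 313 q$)
$- o{\left(s{\left(j{\left(-2,1 \right)},-10 \right)} \right)} = - (22849 + 313 \left(- \frac{11}{9} + 1 \left(-2\right)\right)) = - (22849 + 313 \left(- \frac{11}{9} - 2\right)) = - (22849 + 313 \left(- \frac{29}{9}\right)) = - (22849 - \frac{9077}{9}) = \left(-1\right) \frac{196564}{9} = - \frac{196564}{9}$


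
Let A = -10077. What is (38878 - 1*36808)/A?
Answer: -690/3359 ≈ -0.20542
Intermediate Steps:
(38878 - 1*36808)/A = (38878 - 1*36808)/(-10077) = (38878 - 36808)*(-1/10077) = 2070*(-1/10077) = -690/3359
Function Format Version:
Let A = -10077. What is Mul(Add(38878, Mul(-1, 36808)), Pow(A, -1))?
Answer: Rational(-690, 3359) ≈ -0.20542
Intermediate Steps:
Mul(Add(38878, Mul(-1, 36808)), Pow(A, -1)) = Mul(Add(38878, Mul(-1, 36808)), Pow(-10077, -1)) = Mul(Add(38878, -36808), Rational(-1, 10077)) = Mul(2070, Rational(-1, 10077)) = Rational(-690, 3359)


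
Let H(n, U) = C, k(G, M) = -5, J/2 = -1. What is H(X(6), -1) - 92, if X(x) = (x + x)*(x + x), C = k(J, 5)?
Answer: -97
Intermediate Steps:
J = -2 (J = 2*(-1) = -2)
C = -5
X(x) = 4*x² (X(x) = (2*x)*(2*x) = 4*x²)
H(n, U) = -5
H(X(6), -1) - 92 = -5 - 92 = -97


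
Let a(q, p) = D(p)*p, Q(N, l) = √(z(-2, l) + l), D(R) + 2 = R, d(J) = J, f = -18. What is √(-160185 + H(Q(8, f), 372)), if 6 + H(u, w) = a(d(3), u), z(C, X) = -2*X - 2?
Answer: I*√160183 ≈ 400.23*I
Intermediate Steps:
z(C, X) = -2 - 2*X
D(R) = -2 + R
Q(N, l) = √(-2 - l) (Q(N, l) = √((-2 - 2*l) + l) = √(-2 - l))
a(q, p) = p*(-2 + p) (a(q, p) = (-2 + p)*p = p*(-2 + p))
H(u, w) = -6 + u*(-2 + u)
√(-160185 + H(Q(8, f), 372)) = √(-160185 + (-6 + √(-2 - 1*(-18))*(-2 + √(-2 - 1*(-18))))) = √(-160185 + (-6 + √(-2 + 18)*(-2 + √(-2 + 18)))) = √(-160185 + (-6 + √16*(-2 + √16))) = √(-160185 + (-6 + 4*(-2 + 4))) = √(-160185 + (-6 + 4*2)) = √(-160185 + (-6 + 8)) = √(-160185 + 2) = √(-160183) = I*√160183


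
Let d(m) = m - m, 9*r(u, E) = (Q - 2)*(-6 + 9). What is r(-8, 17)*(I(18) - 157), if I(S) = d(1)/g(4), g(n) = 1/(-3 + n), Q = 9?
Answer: -1099/3 ≈ -366.33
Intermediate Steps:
r(u, E) = 7/3 (r(u, E) = ((9 - 2)*(-6 + 9))/9 = (7*3)/9 = (⅑)*21 = 7/3)
d(m) = 0
I(S) = 0 (I(S) = 0/(1/(-3 + 4)) = 0/(1/1) = 0/1 = 0*1 = 0)
r(-8, 17)*(I(18) - 157) = 7*(0 - 157)/3 = (7/3)*(-157) = -1099/3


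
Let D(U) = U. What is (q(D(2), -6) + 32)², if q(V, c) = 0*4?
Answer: 1024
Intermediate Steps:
q(V, c) = 0
(q(D(2), -6) + 32)² = (0 + 32)² = 32² = 1024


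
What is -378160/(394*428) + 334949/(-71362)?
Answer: -10433671711/1504239598 ≈ -6.9362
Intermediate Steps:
-378160/(394*428) + 334949/(-71362) = -378160/168632 + 334949*(-1/71362) = -378160*1/168632 - 334949/71362 = -47270/21079 - 334949/71362 = -10433671711/1504239598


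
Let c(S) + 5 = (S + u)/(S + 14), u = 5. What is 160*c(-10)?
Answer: -1000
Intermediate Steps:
c(S) = -5 + (5 + S)/(14 + S) (c(S) = -5 + (S + 5)/(S + 14) = -5 + (5 + S)/(14 + S))
160*c(-10) = 160*((-65 - 4*(-10))/(14 - 10)) = 160*((-65 + 40)/4) = 160*((¼)*(-25)) = 160*(-25/4) = -1000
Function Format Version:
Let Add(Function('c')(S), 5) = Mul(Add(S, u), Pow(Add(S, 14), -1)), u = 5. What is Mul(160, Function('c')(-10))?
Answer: -1000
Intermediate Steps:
Function('c')(S) = Add(-5, Mul(Pow(Add(14, S), -1), Add(5, S))) (Function('c')(S) = Add(-5, Mul(Add(S, 5), Pow(Add(S, 14), -1))) = Add(-5, Mul(Add(5, S), Pow(Add(14, S), -1))) = Add(-5, Mul(Pow(Add(14, S), -1), Add(5, S))))
Mul(160, Function('c')(-10)) = Mul(160, Mul(Pow(Add(14, -10), -1), Add(-65, Mul(-4, -10)))) = Mul(160, Mul(Pow(4, -1), Add(-65, 40))) = Mul(160, Mul(Rational(1, 4), -25)) = Mul(160, Rational(-25, 4)) = -1000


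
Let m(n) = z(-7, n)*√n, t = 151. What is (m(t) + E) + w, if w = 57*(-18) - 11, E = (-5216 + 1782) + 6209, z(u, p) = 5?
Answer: 1738 + 5*√151 ≈ 1799.4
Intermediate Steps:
E = 2775 (E = -3434 + 6209 = 2775)
m(n) = 5*√n
w = -1037 (w = -1026 - 11 = -1037)
(m(t) + E) + w = (5*√151 + 2775) - 1037 = (2775 + 5*√151) - 1037 = 1738 + 5*√151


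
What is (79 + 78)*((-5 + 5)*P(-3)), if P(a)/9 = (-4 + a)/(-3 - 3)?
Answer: 0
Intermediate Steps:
P(a) = 6 - 3*a/2 (P(a) = 9*((-4 + a)/(-3 - 3)) = 9*((-4 + a)/(-6)) = 9*((-4 + a)*(-⅙)) = 9*(⅔ - a/6) = 6 - 3*a/2)
(79 + 78)*((-5 + 5)*P(-3)) = (79 + 78)*((-5 + 5)*(6 - 3/2*(-3))) = 157*(0*(6 + 9/2)) = 157*(0*(21/2)) = 157*0 = 0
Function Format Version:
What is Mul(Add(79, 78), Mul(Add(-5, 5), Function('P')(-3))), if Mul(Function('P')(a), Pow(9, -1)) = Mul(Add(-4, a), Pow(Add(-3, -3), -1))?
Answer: 0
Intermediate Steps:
Function('P')(a) = Add(6, Mul(Rational(-3, 2), a)) (Function('P')(a) = Mul(9, Mul(Add(-4, a), Pow(Add(-3, -3), -1))) = Mul(9, Mul(Add(-4, a), Pow(-6, -1))) = Mul(9, Mul(Add(-4, a), Rational(-1, 6))) = Mul(9, Add(Rational(2, 3), Mul(Rational(-1, 6), a))) = Add(6, Mul(Rational(-3, 2), a)))
Mul(Add(79, 78), Mul(Add(-5, 5), Function('P')(-3))) = Mul(Add(79, 78), Mul(Add(-5, 5), Add(6, Mul(Rational(-3, 2), -3)))) = Mul(157, Mul(0, Add(6, Rational(9, 2)))) = Mul(157, Mul(0, Rational(21, 2))) = Mul(157, 0) = 0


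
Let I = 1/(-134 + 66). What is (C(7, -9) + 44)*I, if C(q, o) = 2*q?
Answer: -29/34 ≈ -0.85294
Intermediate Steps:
I = -1/68 (I = 1/(-68) = -1/68 ≈ -0.014706)
(C(7, -9) + 44)*I = (2*7 + 44)*(-1/68) = (14 + 44)*(-1/68) = 58*(-1/68) = -29/34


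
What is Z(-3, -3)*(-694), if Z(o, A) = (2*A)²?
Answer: -24984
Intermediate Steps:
Z(o, A) = 4*A²
Z(-3, -3)*(-694) = (4*(-3)²)*(-694) = (4*9)*(-694) = 36*(-694) = -24984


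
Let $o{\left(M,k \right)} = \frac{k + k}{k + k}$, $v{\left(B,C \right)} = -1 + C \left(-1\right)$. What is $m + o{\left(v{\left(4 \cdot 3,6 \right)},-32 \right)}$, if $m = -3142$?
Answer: $-3141$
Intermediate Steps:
$v{\left(B,C \right)} = -1 - C$
$o{\left(M,k \right)} = 1$ ($o{\left(M,k \right)} = \frac{2 k}{2 k} = 2 k \frac{1}{2 k} = 1$)
$m + o{\left(v{\left(4 \cdot 3,6 \right)},-32 \right)} = -3142 + 1 = -3141$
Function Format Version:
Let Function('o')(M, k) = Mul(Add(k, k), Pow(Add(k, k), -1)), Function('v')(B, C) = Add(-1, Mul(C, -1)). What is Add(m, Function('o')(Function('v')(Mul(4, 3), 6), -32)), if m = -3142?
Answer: -3141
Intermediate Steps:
Function('v')(B, C) = Add(-1, Mul(-1, C))
Function('o')(M, k) = 1 (Function('o')(M, k) = Mul(Mul(2, k), Pow(Mul(2, k), -1)) = Mul(Mul(2, k), Mul(Rational(1, 2), Pow(k, -1))) = 1)
Add(m, Function('o')(Function('v')(Mul(4, 3), 6), -32)) = Add(-3142, 1) = -3141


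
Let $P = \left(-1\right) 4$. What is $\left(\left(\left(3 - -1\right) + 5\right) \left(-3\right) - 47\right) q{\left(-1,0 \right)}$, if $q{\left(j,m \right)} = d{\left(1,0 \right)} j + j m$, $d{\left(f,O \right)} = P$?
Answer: $-296$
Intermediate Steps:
$P = -4$
$d{\left(f,O \right)} = -4$
$q{\left(j,m \right)} = - 4 j + j m$
$\left(\left(\left(3 - -1\right) + 5\right) \left(-3\right) - 47\right) q{\left(-1,0 \right)} = \left(\left(\left(3 - -1\right) + 5\right) \left(-3\right) - 47\right) \left(- (-4 + 0)\right) = \left(\left(\left(3 + 1\right) + 5\right) \left(-3\right) - 47\right) \left(\left(-1\right) \left(-4\right)\right) = \left(\left(4 + 5\right) \left(-3\right) - 47\right) 4 = \left(9 \left(-3\right) - 47\right) 4 = \left(-27 - 47\right) 4 = \left(-74\right) 4 = -296$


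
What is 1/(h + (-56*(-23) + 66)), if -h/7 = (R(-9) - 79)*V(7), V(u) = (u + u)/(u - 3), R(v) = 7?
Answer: 1/3118 ≈ 0.00032072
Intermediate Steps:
V(u) = 2*u/(-3 + u) (V(u) = (2*u)/(-3 + u) = 2*u/(-3 + u))
h = 1764 (h = -7*(7 - 79)*2*7/(-3 + 7) = -(-504)*2*7/4 = -(-504)*2*7*(1/4) = -(-504)*7/2 = -7*(-252) = 1764)
1/(h + (-56*(-23) + 66)) = 1/(1764 + (-56*(-23) + 66)) = 1/(1764 + (1288 + 66)) = 1/(1764 + 1354) = 1/3118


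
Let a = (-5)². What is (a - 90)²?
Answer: 4225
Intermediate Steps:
a = 25
(a - 90)² = (25 - 90)² = (-65)² = 4225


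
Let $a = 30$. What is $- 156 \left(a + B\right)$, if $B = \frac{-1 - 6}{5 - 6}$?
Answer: $-5772$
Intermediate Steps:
$B = 7$ ($B = \frac{1}{-1} \left(-7\right) = \left(-1\right) \left(-7\right) = 7$)
$- 156 \left(a + B\right) = - 156 \left(30 + 7\right) = \left(-156\right) 37 = -5772$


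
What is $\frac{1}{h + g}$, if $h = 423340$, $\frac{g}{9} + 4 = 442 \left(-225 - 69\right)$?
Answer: $- \frac{1}{746228} \approx -1.3401 \cdot 10^{-6}$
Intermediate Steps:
$g = -1169568$ ($g = -36 + 9 \cdot 442 \left(-225 - 69\right) = -36 + 9 \cdot 442 \left(-294\right) = -36 + 9 \left(-129948\right) = -36 - 1169532 = -1169568$)
$\frac{1}{h + g} = \frac{1}{423340 - 1169568} = \frac{1}{-746228} = - \frac{1}{746228}$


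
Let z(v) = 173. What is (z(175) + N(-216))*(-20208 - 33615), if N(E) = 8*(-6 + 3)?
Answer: -8019627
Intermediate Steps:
N(E) = -24 (N(E) = 8*(-3) = -24)
(z(175) + N(-216))*(-20208 - 33615) = (173 - 24)*(-20208 - 33615) = 149*(-53823) = -8019627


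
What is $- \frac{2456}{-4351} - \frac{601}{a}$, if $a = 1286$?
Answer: $\frac{543465}{5595386} \approx 0.097127$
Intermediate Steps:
$- \frac{2456}{-4351} - \frac{601}{a} = - \frac{2456}{-4351} - \frac{601}{1286} = \left(-2456\right) \left(- \frac{1}{4351}\right) - \frac{601}{1286} = \frac{2456}{4351} - \frac{601}{1286} = \frac{543465}{5595386}$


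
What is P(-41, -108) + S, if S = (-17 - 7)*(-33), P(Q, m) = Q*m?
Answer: 5220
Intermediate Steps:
S = 792 (S = -24*(-33) = 792)
P(-41, -108) + S = -41*(-108) + 792 = 4428 + 792 = 5220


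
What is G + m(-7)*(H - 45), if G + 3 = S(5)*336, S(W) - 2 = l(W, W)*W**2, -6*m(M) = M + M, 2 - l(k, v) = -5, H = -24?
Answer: 59308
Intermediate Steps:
l(k, v) = 7 (l(k, v) = 2 - 1*(-5) = 2 + 5 = 7)
m(M) = -M/3 (m(M) = -(M + M)/6 = -M/3)
S(W) = 2 + 7*W**2
G = 59469 (G = -3 + (2 + 7*5**2)*336 = -3 + (2 + 7*25)*336 = -3 + (2 + 175)*336 = -3 + 177*336 = -3 + 59472 = 59469)
G + m(-7)*(H - 45) = 59469 + (-1/3*(-7))*(-24 - 45) = 59469 + (7/3)*(-69) = 59469 - 161 = 59308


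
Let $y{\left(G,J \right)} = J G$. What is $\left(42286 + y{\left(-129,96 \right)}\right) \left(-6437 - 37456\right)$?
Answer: $-1312488486$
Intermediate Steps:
$y{\left(G,J \right)} = G J$
$\left(42286 + y{\left(-129,96 \right)}\right) \left(-6437 - 37456\right) = \left(42286 - 12384\right) \left(-6437 - 37456\right) = \left(42286 - 12384\right) \left(-43893\right) = 29902 \left(-43893\right) = -1312488486$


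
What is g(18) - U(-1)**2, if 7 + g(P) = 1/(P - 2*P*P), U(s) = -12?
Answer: -95131/630 ≈ -151.00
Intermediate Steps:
g(P) = -7 + 1/(P - 2*P**2) (g(P) = -7 + 1/(P - 2*P*P) = -7 + 1/(P - 2*P**2))
g(18) - U(-1)**2 = (-1 - 14*18**2 + 7*18)/(18*(-1 + 2*18)) - 1*(-12)**2 = (-1 - 14*324 + 126)/(18*(-1 + 36)) - 1*144 = (1/18)*(-1 - 4536 + 126)/35 - 144 = (1/18)*(1/35)*(-4411) - 144 = -4411/630 - 144 = -95131/630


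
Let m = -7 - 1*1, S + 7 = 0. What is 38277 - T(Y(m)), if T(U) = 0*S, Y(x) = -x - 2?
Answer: 38277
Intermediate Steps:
S = -7 (S = -7 + 0 = -7)
m = -8 (m = -7 - 1 = -8)
Y(x) = -2 - x
T(U) = 0 (T(U) = 0*(-7) = 0)
38277 - T(Y(m)) = 38277 - 1*0 = 38277 + 0 = 38277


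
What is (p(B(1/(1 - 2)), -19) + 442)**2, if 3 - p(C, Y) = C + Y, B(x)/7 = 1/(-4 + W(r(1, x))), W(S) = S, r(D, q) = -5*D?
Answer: 17497489/81 ≈ 2.1602e+5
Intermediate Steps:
B(x) = -7/9 (B(x) = 7/(-4 - 5*1) = 7/(-4 - 5) = 7/(-9) = 7*(-1/9) = -7/9)
p(C, Y) = 3 - C - Y (p(C, Y) = 3 - (C + Y) = 3 + (-C - Y) = 3 - C - Y)
(p(B(1/(1 - 2)), -19) + 442)**2 = ((3 - 1*(-7/9) - 1*(-19)) + 442)**2 = ((3 + 7/9 + 19) + 442)**2 = (205/9 + 442)**2 = (4183/9)**2 = 17497489/81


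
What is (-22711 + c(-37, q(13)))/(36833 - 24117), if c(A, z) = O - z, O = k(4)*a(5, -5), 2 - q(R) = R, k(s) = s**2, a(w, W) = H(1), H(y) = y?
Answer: -5671/3179 ≈ -1.7839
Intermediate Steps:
a(w, W) = 1
q(R) = 2 - R
O = 16 (O = 4**2*1 = 16*1 = 16)
c(A, z) = 16 - z
(-22711 + c(-37, q(13)))/(36833 - 24117) = (-22711 + (16 - (2 - 1*13)))/(36833 - 24117) = (-22711 + (16 - (2 - 13)))/12716 = (-22711 + (16 - 1*(-11)))*(1/12716) = (-22711 + (16 + 11))*(1/12716) = (-22711 + 27)*(1/12716) = -22684*1/12716 = -5671/3179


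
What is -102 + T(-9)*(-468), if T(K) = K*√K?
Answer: -102 + 12636*I ≈ -102.0 + 12636.0*I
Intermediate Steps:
T(K) = K^(3/2)
-102 + T(-9)*(-468) = -102 + (-9)^(3/2)*(-468) = -102 - 27*I*(-468) = -102 + 12636*I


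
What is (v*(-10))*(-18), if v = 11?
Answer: 1980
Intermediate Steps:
(v*(-10))*(-18) = (11*(-10))*(-18) = -110*(-18) = 1980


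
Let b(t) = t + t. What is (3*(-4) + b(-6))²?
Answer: 576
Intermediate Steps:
b(t) = 2*t
(3*(-4) + b(-6))² = (3*(-4) + 2*(-6))² = (-12 - 12)² = (-24)² = 576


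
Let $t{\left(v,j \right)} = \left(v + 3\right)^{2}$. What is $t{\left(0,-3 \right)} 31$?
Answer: $279$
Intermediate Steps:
$t{\left(v,j \right)} = \left(3 + v\right)^{2}$
$t{\left(0,-3 \right)} 31 = \left(3 + 0\right)^{2} \cdot 31 = 3^{2} \cdot 31 = 9 \cdot 31 = 279$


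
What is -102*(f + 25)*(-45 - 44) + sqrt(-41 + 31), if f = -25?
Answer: I*sqrt(10) ≈ 3.1623*I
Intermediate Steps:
-102*(f + 25)*(-45 - 44) + sqrt(-41 + 31) = -102*(-25 + 25)*(-45 - 44) + sqrt(-41 + 31) = -0*(-89) + sqrt(-10) = -102*0 + I*sqrt(10) = 0 + I*sqrt(10) = I*sqrt(10)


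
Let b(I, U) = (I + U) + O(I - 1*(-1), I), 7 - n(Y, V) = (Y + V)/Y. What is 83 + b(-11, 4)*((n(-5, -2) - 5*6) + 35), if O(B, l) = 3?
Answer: 203/5 ≈ 40.600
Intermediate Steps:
n(Y, V) = 7 - (V + Y)/Y (n(Y, V) = 7 - (Y + V)/Y = 7 - (V + Y)/Y)
b(I, U) = 3 + I + U (b(I, U) = (I + U) + 3 = 3 + I + U)
83 + b(-11, 4)*((n(-5, -2) - 5*6) + 35) = 83 + (3 - 11 + 4)*(((6 - 1*(-2)/(-5)) - 5*6) + 35) = 83 - 4*(((6 - 1*(-2)*(-1/5)) - 30) + 35) = 83 - 4*(((6 - 2/5) - 30) + 35) = 83 - 4*((28/5 - 30) + 35) = 83 - 4*(-122/5 + 35) = 83 - 4*53/5 = 83 - 212/5 = 203/5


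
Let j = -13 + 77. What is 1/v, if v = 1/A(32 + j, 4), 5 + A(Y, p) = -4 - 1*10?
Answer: -19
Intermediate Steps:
j = 64
A(Y, p) = -19 (A(Y, p) = -5 + (-4 - 1*10) = -5 + (-4 - 10) = -5 - 14 = -19)
v = -1/19 (v = 1/(-19) = -1/19 ≈ -0.052632)
1/v = 1/(-1/19) = -19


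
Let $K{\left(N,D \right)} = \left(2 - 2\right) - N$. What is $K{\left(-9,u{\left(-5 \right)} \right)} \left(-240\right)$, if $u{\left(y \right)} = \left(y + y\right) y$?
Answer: $-2160$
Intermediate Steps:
$u{\left(y \right)} = 2 y^{2}$ ($u{\left(y \right)} = 2 y y = 2 y^{2}$)
$K{\left(N,D \right)} = - N$ ($K{\left(N,D \right)} = 0 - N = - N$)
$K{\left(-9,u{\left(-5 \right)} \right)} \left(-240\right) = \left(-1\right) \left(-9\right) \left(-240\right) = 9 \left(-240\right) = -2160$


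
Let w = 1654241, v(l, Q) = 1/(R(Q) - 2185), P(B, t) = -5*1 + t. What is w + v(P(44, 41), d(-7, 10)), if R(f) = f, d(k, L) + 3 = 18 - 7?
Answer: 3601282656/2177 ≈ 1.6542e+6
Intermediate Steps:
P(B, t) = -5 + t
d(k, L) = 8 (d(k, L) = -3 + (18 - 7) = -3 + 11 = 8)
v(l, Q) = 1/(-2185 + Q) (v(l, Q) = 1/(Q - 2185) = 1/(-2185 + Q))
w + v(P(44, 41), d(-7, 10)) = 1654241 + 1/(-2185 + 8) = 1654241 + 1/(-2177) = 1654241 - 1/2177 = 3601282656/2177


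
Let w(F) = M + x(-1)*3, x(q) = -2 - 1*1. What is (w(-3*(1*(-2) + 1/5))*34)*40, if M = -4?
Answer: -17680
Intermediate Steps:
x(q) = -3 (x(q) = -2 - 1 = -3)
w(F) = -13 (w(F) = -4 - 3*3 = -4 - 9 = -13)
(w(-3*(1*(-2) + 1/5))*34)*40 = -13*34*40 = -442*40 = -17680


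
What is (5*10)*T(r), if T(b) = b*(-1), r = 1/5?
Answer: -10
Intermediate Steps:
r = ⅕ ≈ 0.20000
T(b) = -b
(5*10)*T(r) = (5*10)*(-1*⅕) = 50*(-⅕) = -10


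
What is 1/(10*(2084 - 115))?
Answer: 1/19690 ≈ 5.0787e-5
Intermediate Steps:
1/(10*(2084 - 115)) = 1/(10*1969) = 1/19690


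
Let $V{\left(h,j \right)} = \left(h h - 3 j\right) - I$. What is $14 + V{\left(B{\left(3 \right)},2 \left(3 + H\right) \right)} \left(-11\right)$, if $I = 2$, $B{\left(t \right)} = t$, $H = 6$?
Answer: $531$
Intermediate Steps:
$V{\left(h,j \right)} = -2 + h^{2} - 3 j$ ($V{\left(h,j \right)} = \left(h h - 3 j\right) - 2 = \left(h^{2} - 3 j\right) - 2 = -2 + h^{2} - 3 j$)
$14 + V{\left(B{\left(3 \right)},2 \left(3 + H\right) \right)} \left(-11\right) = 14 + \left(-2 + 3^{2} - 3 \cdot 2 \left(3 + 6\right)\right) \left(-11\right) = 14 + \left(-2 + 9 - 3 \cdot 2 \cdot 9\right) \left(-11\right) = 14 + \left(-2 + 9 - 54\right) \left(-11\right) = 14 - -517 = 14 + 517 = 531$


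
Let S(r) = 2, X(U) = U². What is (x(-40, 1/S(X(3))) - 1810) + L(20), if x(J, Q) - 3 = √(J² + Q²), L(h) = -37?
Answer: -1844 + √6401/2 ≈ -1804.0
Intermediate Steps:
x(J, Q) = 3 + √(J² + Q²)
(x(-40, 1/S(X(3))) - 1810) + L(20) = ((3 + √((-40)² + (1/2)²)) - 1810) - 37 = ((3 + √(1600 + (½)²)) - 1810) - 37 = ((3 + √(1600 + ¼)) - 1810) - 37 = ((3 + √(6401/4)) - 1810) - 37 = ((3 + √6401/2) - 1810) - 37 = (-1807 + √6401/2) - 37 = -1844 + √6401/2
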